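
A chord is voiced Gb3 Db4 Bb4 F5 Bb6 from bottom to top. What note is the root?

Gb

The distinct letter names are Gb, Db, Bb, F. Arranged as a stack of thirds they read Gb–Bb–Db–F, so Gb is the root (a Gb major seventh chord).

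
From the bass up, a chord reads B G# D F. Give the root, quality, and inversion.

Reducing to letter names: B, G#, D, F. These stack in thirds as G#–B–D–F — a G# diminished seventh chord.
The lowest note is B, the third of the chord, so this is first inversion (figured bass 6/5).

G# diminished seventh, first inversion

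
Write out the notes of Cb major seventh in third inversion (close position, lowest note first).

Bb, Cb, Eb, Gb

Spelling Cb major seventh: Cb–Eb–Gb–Bb. In third inversion the seventh is bass, giving Bb, Cb, Eb, Gb from the bottom.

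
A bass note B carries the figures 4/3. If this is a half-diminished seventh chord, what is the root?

The figures 4/3 mean the fifth of the chord is in the bass. If B is the fifth of a half-diminished seventh chord, the root is E# (chord tones E#–G#–B–D#).

E#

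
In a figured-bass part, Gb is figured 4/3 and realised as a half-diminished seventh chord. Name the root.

C

The figures 4/3 mean the fifth of the chord is in the bass. If Gb is the fifth of a half-diminished seventh chord, the root is C (chord tones C–Eb–Gb–Bb).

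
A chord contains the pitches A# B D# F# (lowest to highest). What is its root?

B

Reordering A#, B, D#, F# into stacked thirds gives B–D#–F#–A#; the bottom of that stack, B, is the root.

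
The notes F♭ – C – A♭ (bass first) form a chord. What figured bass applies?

5/3

The notes Fb, C, Ab stack in thirds as Fb–Ab–C — an Fb augmented triad. The bass Fb is the root, so this is root position: figured 5/3.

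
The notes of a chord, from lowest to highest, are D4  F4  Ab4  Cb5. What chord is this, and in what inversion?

D diminished seventh, root position

Reducing to letter names: D, F, Ab, Cb. These stack in thirds as D–F–Ab–Cb — a D diminished seventh chord.
D is the root of D diminished seventh; root in the bass means root position (figured bass 7).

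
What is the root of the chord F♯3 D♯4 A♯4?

D#

F#, D#, A# are the tones of a D# minor triad (D#–F#–A#), making D# the root.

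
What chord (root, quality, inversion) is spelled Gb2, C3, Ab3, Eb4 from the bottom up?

The distinct note names are Gb, C, Ab, Eb. Stacked in thirds they read Ab–C–Eb–Gb, which is a dominant seventh chord on Ab.
With the seventh (Gb) in the bass, the chord is in third inversion (figured bass 4/2).

Ab dominant seventh, third inversion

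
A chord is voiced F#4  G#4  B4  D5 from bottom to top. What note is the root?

G#

The distinct letter names are F#, G#, B, D. Arranged as a stack of thirds they read G#–B–D–F#, so G# is the root (a G# half-diminished seventh chord).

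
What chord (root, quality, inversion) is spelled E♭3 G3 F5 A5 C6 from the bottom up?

Reducing to letter names: Eb, G, F, A, C. These stack in thirds as F–A–C–Eb–G — an F dominant ninth chord.
With the seventh (Eb) in the bass, the chord is in third inversion.

F dominant ninth, third inversion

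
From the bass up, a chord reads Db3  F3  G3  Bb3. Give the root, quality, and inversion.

G half-diminished seventh, second inversion

The pitch classes Db, F, G, Bb arrange in thirds as G–Bb–Db–F: a G half-diminished seventh chord.
With the fifth (Db) in the bass, the chord is in second inversion (figured bass 4/3).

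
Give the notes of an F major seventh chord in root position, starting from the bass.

F, A, C, E

Spelling F major seventh: F–A–C–E. In root position the root is bass, giving F, A, C, E from the bottom.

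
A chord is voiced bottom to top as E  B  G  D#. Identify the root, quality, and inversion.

The distinct note names are E, B, G, D#. Stacked in thirds they read E–G–B–D#, which is a minor-major seventh chord on E.
With the root (E) in the bass, the chord is in root position (figured bass 7).

E minor-major seventh, root position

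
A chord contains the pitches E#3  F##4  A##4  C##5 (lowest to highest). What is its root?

F##

The distinct letter names are E#, F##, A##, C##. Arranged as a stack of thirds they read F##–A##–C##–E#, so F## is the root (an F## dominant seventh chord).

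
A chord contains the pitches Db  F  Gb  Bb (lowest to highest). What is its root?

Db, F, Gb, Bb are the tones of a Gb major seventh chord (Gb–Bb–Db–F), making Gb the root.

Gb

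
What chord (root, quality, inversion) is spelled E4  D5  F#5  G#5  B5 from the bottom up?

E dominant ninth, root position

The distinct note names are E, D, F#, G#, B. Stacked in thirds they read E–G#–B–D–F#, which is a dominant ninth chord on E.
The lowest note is E, the root of the chord, so this is root position.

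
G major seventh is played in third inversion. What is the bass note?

F#

In third inversion the seventh is lowest. For G major seventh (G–B–D–F#) that is F#.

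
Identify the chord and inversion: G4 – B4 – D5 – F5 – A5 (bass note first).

G dominant ninth, root position

Reducing to letter names: G, B, D, F, A. These stack in thirds as G–B–D–F–A — a G dominant ninth chord.
With the root (G) in the bass, the chord is in root position.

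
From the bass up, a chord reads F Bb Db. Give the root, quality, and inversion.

The distinct note names are F, Bb, Db. Stacked in thirds they read Bb–Db–F, which is a minor triad on Bb.
F is the fifth of Bb minor; fifth in the bass means second inversion (figured bass 6/4).

Bb minor, second inversion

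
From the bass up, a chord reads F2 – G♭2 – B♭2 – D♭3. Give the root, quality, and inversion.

The distinct note names are F, Gb, Bb, Db. Stacked in thirds they read Gb–Bb–Db–F, which is a major seventh chord on Gb.
F is the seventh of Gb major seventh; seventh in the bass means third inversion (figured bass 4/2).

Gb major seventh, third inversion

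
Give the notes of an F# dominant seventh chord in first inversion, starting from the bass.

F# dominant seventh is F#–A#–C#–E. First inversion puts the third (A#) in the bass, with the remaining tones above: A#, C#, E, F#.

A#, C#, E, F#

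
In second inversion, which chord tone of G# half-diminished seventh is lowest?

D

In second inversion the fifth is lowest. For G# half-diminished seventh (G#–B–D–F#) that is D.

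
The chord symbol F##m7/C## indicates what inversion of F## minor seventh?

second inversion

F##m7/C## means F## minor seventh with C## in the bass. C## is the fifth of F## minor seventh (F##–A#–C##–E#), so this is second inversion.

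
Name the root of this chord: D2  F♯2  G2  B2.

G

D, F#, G, B are the tones of a G major seventh chord (G–B–D–F#), making G the root.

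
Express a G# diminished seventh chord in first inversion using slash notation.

First inversion of G# diminished seventh has the third (B) in the bass. As a slash chord: G#dim7/B.

G#dim7/B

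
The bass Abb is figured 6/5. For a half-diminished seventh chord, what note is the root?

Fb

The figures 6/5 mean the third of the chord is in the bass. If Abb is the third of a half-diminished seventh chord, the root is Fb (chord tones Fb–Abb–Cbb–Ebb).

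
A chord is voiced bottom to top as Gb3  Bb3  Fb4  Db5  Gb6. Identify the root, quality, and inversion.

Reducing to letter names: Gb, Bb, Fb, Db. These stack in thirds as Gb–Bb–Db–Fb — a Gb dominant seventh chord.
Gb is the root of Gb dominant seventh; root in the bass means root position (figured bass 7).

Gb dominant seventh, root position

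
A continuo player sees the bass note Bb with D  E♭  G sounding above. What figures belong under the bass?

The notes Bb, D, Eb, G stack in thirds as Eb–G–Bb–D — an Eb major seventh chord. The bass Bb is the fifth, so this is second inversion: figured 4/3.

4/3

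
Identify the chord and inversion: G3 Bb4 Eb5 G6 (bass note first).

The pitch classes G, Bb, Eb arrange in thirds as Eb–G–Bb: an Eb major triad.
G is the third of Eb major; third in the bass means first inversion (figured bass 6).

Eb major, first inversion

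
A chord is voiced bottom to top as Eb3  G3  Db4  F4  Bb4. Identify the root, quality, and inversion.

Reducing to letter names: Eb, G, Db, F, Bb. These stack in thirds as Eb–G–Bb–Db–F — an Eb dominant ninth chord.
Eb is the root of Eb dominant ninth; root in the bass means root position.

Eb dominant ninth, root position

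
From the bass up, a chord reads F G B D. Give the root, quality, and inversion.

G dominant seventh, third inversion

Reducing to letter names: F, G, B, D. These stack in thirds as G–B–D–F — a G dominant seventh chord.
The lowest note is F, the seventh of the chord, so this is third inversion (figured bass 4/2).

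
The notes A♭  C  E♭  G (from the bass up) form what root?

Ab

Ab, C, Eb, G are the tones of an Ab major seventh chord (Ab–C–Eb–G), making Ab the root.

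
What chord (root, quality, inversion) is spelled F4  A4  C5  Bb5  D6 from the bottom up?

The distinct note names are F, A, C, Bb, D. Stacked in thirds they read Bb–D–F–A–C, which is a major ninth chord on Bb.
F is the fifth of Bb major ninth; fifth in the bass means second inversion.

Bb major ninth, second inversion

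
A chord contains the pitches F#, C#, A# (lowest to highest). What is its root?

F#, C#, A# are the tones of an F# major triad (F#–A#–C#), making F# the root.

F#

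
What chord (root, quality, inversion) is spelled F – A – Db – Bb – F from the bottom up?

Bb minor-major seventh, second inversion

The pitch classes F, A, Db, Bb arrange in thirds as Bb–Db–F–A: a Bb minor-major seventh chord.
The lowest note is F, the fifth of the chord, so this is second inversion (figured bass 4/3).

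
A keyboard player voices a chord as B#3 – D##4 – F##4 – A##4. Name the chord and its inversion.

B# major seventh, root position

Reducing to letter names: B#, D##, F##, A##. These stack in thirds as B#–D##–F##–A## — a B# major seventh chord.
B# is the root of B# major seventh; root in the bass means root position (figured bass 7).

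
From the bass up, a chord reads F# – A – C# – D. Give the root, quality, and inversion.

D major seventh, first inversion

The distinct note names are F#, A, C#, D. Stacked in thirds they read D–F#–A–C#, which is a major seventh chord on D.
F# is the third of D major seventh; third in the bass means first inversion (figured bass 6/5).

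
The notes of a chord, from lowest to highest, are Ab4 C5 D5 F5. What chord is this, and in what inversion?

The distinct note names are Ab, C, D, F. Stacked in thirds they read D–F–Ab–C, which is a half-diminished seventh chord on D.
The lowest note is Ab, the fifth of the chord, so this is second inversion (figured bass 4/3).

D half-diminished seventh, second inversion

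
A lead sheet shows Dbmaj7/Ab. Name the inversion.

Dbmaj7/Ab means Db major seventh with Ab in the bass. Ab is the fifth of Db major seventh (Db–F–Ab–C), so this is second inversion.

second inversion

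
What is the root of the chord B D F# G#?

The distinct letter names are B, D, F#, G#. Arranged as a stack of thirds they read G#–B–D–F#, so G# is the root (a G# half-diminished seventh chord).

G#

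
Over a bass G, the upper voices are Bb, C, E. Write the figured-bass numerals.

4/3

The notes G, Bb, C, E stack in thirds as C–E–G–Bb — a C dominant seventh chord. The bass G is the fifth, so this is second inversion: figured 4/3.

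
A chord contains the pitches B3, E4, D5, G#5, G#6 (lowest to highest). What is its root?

B, E, D, G# are the tones of an E dominant seventh chord (E–G#–B–D), making E the root.

E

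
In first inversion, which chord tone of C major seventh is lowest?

E

The third of C major seventh (C–E–G–B) is E; that is the bass in first inversion.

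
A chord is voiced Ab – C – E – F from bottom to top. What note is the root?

F

Reordering Ab, C, E, F into stacked thirds gives F–Ab–C–E; the bottom of that stack, F, is the root.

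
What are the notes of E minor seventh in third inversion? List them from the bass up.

The chord tones are E–G–B–D. With the seventh (D) lowest for third inversion: D, E, G, B.

D, E, G, B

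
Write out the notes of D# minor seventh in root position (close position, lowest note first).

D# minor seventh is D#–F#–A#–C#. Root position puts the root (D#) in the bass, with the remaining tones above: D#, F#, A#, C#.

D#, F#, A#, C#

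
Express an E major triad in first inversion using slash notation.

First inversion of E major has the third (G#) in the bass. As a slash chord: E/G#.

E/G#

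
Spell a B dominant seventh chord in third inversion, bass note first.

A, B, D#, F#

Spelling B dominant seventh: B–D#–F#–A. In third inversion the seventh is bass, giving A, B, D#, F# from the bottom.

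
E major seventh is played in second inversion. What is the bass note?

B

The fifth of E major seventh (E–G#–B–D#) is B; that is the bass in second inversion.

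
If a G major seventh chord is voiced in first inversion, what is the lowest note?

In first inversion the third is lowest. For G major seventh (G–B–D–F#) that is B.

B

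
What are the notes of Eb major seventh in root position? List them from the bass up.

Spelling Eb major seventh: Eb–G–Bb–D. In root position the root is bass, giving Eb, G, Bb, D from the bottom.

Eb, G, Bb, D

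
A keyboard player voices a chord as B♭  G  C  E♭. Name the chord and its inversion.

C minor seventh, third inversion

The pitch classes Bb, G, C, Eb arrange in thirds as C–Eb–G–Bb: a C minor seventh chord.
The lowest note is Bb, the seventh of the chord, so this is third inversion (figured bass 4/2).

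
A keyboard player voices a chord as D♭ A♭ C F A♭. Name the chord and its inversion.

Db major seventh, root position

The pitch classes Db, Ab, C, F arrange in thirds as Db–F–Ab–C: a Db major seventh chord.
The lowest note is Db, the root of the chord, so this is root position (figured bass 7).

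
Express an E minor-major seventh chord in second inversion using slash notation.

Second inversion of E minor-major seventh has the fifth (B) in the bass. As a slash chord: Em(maj7)/B.

Em(maj7)/B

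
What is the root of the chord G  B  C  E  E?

The distinct letter names are G, B, C, E. Arranged as a stack of thirds they read C–E–G–B, so C is the root (a C major seventh chord).

C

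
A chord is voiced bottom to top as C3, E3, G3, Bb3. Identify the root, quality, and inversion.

C dominant seventh, root position

Reducing to letter names: C, E, G, Bb. These stack in thirds as C–E–G–Bb — a C dominant seventh chord.
With the root (C) in the bass, the chord is in root position (figured bass 7).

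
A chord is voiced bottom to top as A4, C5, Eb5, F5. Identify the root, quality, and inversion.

F dominant seventh, first inversion

The distinct note names are A, C, Eb, F. Stacked in thirds they read F–A–C–Eb, which is a dominant seventh chord on F.
The lowest note is A, the third of the chord, so this is first inversion (figured bass 6/5).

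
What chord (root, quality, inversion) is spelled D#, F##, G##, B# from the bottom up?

G## half-diminished seventh, second inversion

Reducing to letter names: D#, F##, G##, B#. These stack in thirds as G##–B#–D#–F## — a G## half-diminished seventh chord.
The lowest note is D#, the fifth of the chord, so this is second inversion (figured bass 4/3).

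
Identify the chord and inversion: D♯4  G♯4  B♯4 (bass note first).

Reducing to letter names: D#, G#, B#. These stack in thirds as G#–B#–D# — a G# major triad.
With the fifth (D#) in the bass, the chord is in second inversion (figured bass 6/4).

G# major, second inversion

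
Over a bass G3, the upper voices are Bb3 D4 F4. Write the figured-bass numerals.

7

The notes G, Bb, D, F stack in thirds as G–Bb–D–F — a G minor seventh chord. The bass G is the root, so this is root position: figured 7.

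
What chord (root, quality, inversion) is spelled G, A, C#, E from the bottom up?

Reducing to letter names: G, A, C#, E. These stack in thirds as A–C#–E–G — an A dominant seventh chord.
G is the seventh of A dominant seventh; seventh in the bass means third inversion (figured bass 4/2).

A dominant seventh, third inversion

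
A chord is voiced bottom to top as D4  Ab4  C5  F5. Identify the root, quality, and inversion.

The pitch classes D, Ab, C, F arrange in thirds as D–F–Ab–C: a D half-diminished seventh chord.
The lowest note is D, the root of the chord, so this is root position (figured bass 7).

D half-diminished seventh, root position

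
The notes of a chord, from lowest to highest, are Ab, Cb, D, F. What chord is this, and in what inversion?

D diminished seventh, second inversion

The pitch classes Ab, Cb, D, F arrange in thirds as D–F–Ab–Cb: a D diminished seventh chord.
Ab is the fifth of D diminished seventh; fifth in the bass means second inversion (figured bass 4/3).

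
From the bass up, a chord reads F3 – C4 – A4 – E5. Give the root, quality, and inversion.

The pitch classes F, C, A, E arrange in thirds as F–A–C–E: an F major seventh chord.
With the root (F) in the bass, the chord is in root position (figured bass 7).

F major seventh, root position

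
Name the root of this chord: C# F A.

F

Reordering C#, F, A into stacked thirds gives F–A–C#; the bottom of that stack, F, is the root.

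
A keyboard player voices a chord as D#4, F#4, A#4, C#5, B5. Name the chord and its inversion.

B major ninth, first inversion

Reducing to letter names: D#, F#, A#, C#, B. These stack in thirds as B–D#–F#–A#–C# — a B major ninth chord.
The lowest note is D#, the third of the chord, so this is first inversion.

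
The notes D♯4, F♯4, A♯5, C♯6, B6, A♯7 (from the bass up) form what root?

Reordering D#, F#, A#, C#, B into stacked thirds gives B–D#–F#–A#–C#; the bottom of that stack, B, is the root.

B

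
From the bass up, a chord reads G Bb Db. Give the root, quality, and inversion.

Reducing to letter names: G, Bb, Db. These stack in thirds as G–Bb–Db — a G diminished triad.
With the root (G) in the bass, the chord is in root position (figured bass 5/3).

G diminished, root position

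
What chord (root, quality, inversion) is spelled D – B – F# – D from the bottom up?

The distinct note names are D, B, F#. Stacked in thirds they read B–D–F#, which is a minor triad on B.
D is the third of B minor; third in the bass means first inversion (figured bass 6).

B minor, first inversion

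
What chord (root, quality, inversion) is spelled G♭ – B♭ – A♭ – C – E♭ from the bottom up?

The distinct note names are Gb, Bb, Ab, C, Eb. Stacked in thirds they read Ab–C–Eb–Gb–Bb, which is a dominant ninth chord on Ab.
With the seventh (Gb) in the bass, the chord is in third inversion.

Ab dominant ninth, third inversion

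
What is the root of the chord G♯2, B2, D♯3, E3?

E

Reordering G#, B, D#, E into stacked thirds gives E–G#–B–D#; the bottom of that stack, E, is the root.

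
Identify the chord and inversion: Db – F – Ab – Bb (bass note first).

The pitch classes Db, F, Ab, Bb arrange in thirds as Bb–Db–F–Ab: a Bb minor seventh chord.
The lowest note is Db, the third of the chord, so this is first inversion (figured bass 6/5).

Bb minor seventh, first inversion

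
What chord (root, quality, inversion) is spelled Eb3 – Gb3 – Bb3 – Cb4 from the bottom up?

Cb major seventh, first inversion

The distinct note names are Eb, Gb, Bb, Cb. Stacked in thirds they read Cb–Eb–Gb–Bb, which is a major seventh chord on Cb.
With the third (Eb) in the bass, the chord is in first inversion (figured bass 6/5).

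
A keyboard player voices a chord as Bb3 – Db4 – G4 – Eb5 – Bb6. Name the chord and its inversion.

Reducing to letter names: Bb, Db, G, Eb. These stack in thirds as Eb–G–Bb–Db — an Eb dominant seventh chord.
The lowest note is Bb, the fifth of the chord, so this is second inversion (figured bass 4/3).

Eb dominant seventh, second inversion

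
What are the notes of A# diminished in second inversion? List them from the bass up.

A# diminished is A#–C#–E. Second inversion puts the fifth (E) in the bass, with the remaining tones above: E, A#, C#.

E, A#, C#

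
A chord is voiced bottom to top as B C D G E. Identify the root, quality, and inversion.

C major ninth, third inversion

Reducing to letter names: B, C, D, G, E. These stack in thirds as C–E–G–B–D — a C major ninth chord.
The lowest note is B, the seventh of the chord, so this is third inversion.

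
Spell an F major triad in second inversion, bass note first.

Spelling F major: F–A–C. In second inversion the fifth is bass, giving C, F, A from the bottom.

C, F, A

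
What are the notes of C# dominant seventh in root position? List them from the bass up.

C#, E#, G#, B

C# dominant seventh is C#–E#–G#–B. Root position puts the root (C#) in the bass, with the remaining tones above: C#, E#, G#, B.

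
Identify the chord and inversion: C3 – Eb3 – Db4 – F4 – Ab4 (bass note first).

The distinct note names are C, Eb, Db, F, Ab. Stacked in thirds they read Db–F–Ab–C–Eb, which is a major ninth chord on Db.
With the seventh (C) in the bass, the chord is in third inversion.

Db major ninth, third inversion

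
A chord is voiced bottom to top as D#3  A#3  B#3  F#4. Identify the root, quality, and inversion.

B# half-diminished seventh, first inversion

Reducing to letter names: D#, A#, B#, F#. These stack in thirds as B#–D#–F#–A# — a B# half-diminished seventh chord.
The lowest note is D#, the third of the chord, so this is first inversion (figured bass 6/5).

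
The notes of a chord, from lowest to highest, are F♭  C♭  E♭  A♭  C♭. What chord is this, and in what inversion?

Fb major seventh, root position

Reducing to letter names: Fb, Cb, Eb, Ab. These stack in thirds as Fb–Ab–Cb–Eb — an Fb major seventh chord.
Fb is the root of Fb major seventh; root in the bass means root position (figured bass 7).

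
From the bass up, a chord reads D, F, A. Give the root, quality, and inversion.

The distinct note names are D, F, A. Stacked in thirds they read D–F–A, which is a minor triad on D.
D is the root of D minor; root in the bass means root position (figured bass 5/3).

D minor, root position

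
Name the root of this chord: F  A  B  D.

Reordering F, A, B, D into stacked thirds gives B–D–F–A; the bottom of that stack, B, is the root.

B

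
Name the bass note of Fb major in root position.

Fb

The root of Fb major (Fb–Ab–Cb) is Fb; that is the bass in root position.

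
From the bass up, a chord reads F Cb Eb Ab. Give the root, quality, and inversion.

The pitch classes F, Cb, Eb, Ab arrange in thirds as F–Ab–Cb–Eb: an F half-diminished seventh chord.
F is the root of F half-diminished seventh; root in the bass means root position (figured bass 7).

F half-diminished seventh, root position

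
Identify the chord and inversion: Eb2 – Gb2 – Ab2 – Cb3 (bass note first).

Reducing to letter names: Eb, Gb, Ab, Cb. These stack in thirds as Ab–Cb–Eb–Gb — an Ab minor seventh chord.
The lowest note is Eb, the fifth of the chord, so this is second inversion (figured bass 4/3).

Ab minor seventh, second inversion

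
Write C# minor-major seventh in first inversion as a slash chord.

First inversion of C# minor-major seventh has the third (E) in the bass. As a slash chord: C#m(maj7)/E.

C#m(maj7)/E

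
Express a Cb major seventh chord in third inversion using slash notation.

Third inversion of Cb major seventh has the seventh (Bb) in the bass. As a slash chord: Cbmaj7/Bb.

Cbmaj7/Bb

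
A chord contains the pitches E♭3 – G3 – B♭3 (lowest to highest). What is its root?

The distinct letter names are Eb, G, Bb. Arranged as a stack of thirds they read Eb–G–Bb, so Eb is the root (an Eb major triad).

Eb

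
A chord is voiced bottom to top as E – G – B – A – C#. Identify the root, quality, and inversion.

The distinct note names are E, G, B, A, C#. Stacked in thirds they read A–C#–E–G–B, which is a dominant ninth chord on A.
E is the fifth of A dominant ninth; fifth in the bass means second inversion.

A dominant ninth, second inversion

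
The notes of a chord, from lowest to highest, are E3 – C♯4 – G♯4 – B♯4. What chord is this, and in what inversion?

The pitch classes E, C#, G#, B# arrange in thirds as C#–E–G#–B#: a C# minor-major seventh chord.
E is the third of C# minor-major seventh; third in the bass means first inversion (figured bass 6/5).

C# minor-major seventh, first inversion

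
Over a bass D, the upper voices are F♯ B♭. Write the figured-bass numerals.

The notes D, F#, Bb stack in thirds as Bb–D–F# — a Bb augmented triad. The bass D is the third, so this is first inversion: figured 6.

6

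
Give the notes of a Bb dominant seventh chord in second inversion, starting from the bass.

Bb dominant seventh is Bb–D–F–Ab. Second inversion puts the fifth (F) in the bass, with the remaining tones above: F, Ab, Bb, D.

F, Ab, Bb, D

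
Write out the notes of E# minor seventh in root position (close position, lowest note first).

Spelling E# minor seventh: E#–G#–B#–D#. In root position the root is bass, giving E#, G#, B#, D# from the bottom.

E#, G#, B#, D#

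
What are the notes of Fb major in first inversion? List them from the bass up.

Spelling Fb major: Fb–Ab–Cb. In first inversion the third is bass, giving Ab, Cb, Fb from the bottom.

Ab, Cb, Fb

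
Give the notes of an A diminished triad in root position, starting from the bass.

The chord tones are A–C–Eb. With the root (A) lowest for root position: A, C, Eb.

A, C, Eb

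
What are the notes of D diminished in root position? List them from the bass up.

D diminished is D–F–Ab. Root position puts the root (D) in the bass, with the remaining tones above: D, F, Ab.

D, F, Ab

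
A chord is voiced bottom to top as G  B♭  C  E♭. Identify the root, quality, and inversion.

C minor seventh, second inversion

The pitch classes G, Bb, C, Eb arrange in thirds as C–Eb–G–Bb: a C minor seventh chord.
The lowest note is G, the fifth of the chord, so this is second inversion (figured bass 4/3).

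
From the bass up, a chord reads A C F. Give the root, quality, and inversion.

The distinct note names are A, C, F. Stacked in thirds they read F–A–C, which is a major triad on F.
With the third (A) in the bass, the chord is in first inversion (figured bass 6).

F major, first inversion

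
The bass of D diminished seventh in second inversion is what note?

Ab

In second inversion the fifth is lowest. For D diminished seventh (D–F–Ab–Cb) that is Ab.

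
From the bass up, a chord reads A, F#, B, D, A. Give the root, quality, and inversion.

Reducing to letter names: A, F#, B, D. These stack in thirds as B–D–F#–A — a B minor seventh chord.
The lowest note is A, the seventh of the chord, so this is third inversion (figured bass 4/2).

B minor seventh, third inversion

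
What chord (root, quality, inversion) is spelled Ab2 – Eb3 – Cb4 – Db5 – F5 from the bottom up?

Db dominant ninth, second inversion

Reducing to letter names: Ab, Eb, Cb, Db, F. These stack in thirds as Db–F–Ab–Cb–Eb — a Db dominant ninth chord.
The lowest note is Ab, the fifth of the chord, so this is second inversion.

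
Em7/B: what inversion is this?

second inversion

Em7/B means E minor seventh with B in the bass. B is the fifth of E minor seventh (E–G–B–D), so this is second inversion.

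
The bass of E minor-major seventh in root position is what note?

E

The root of E minor-major seventh (E–G–B–D#) is E; that is the bass in root position.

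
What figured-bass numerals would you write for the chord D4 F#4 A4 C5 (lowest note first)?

7

The notes D, F#, A, C stack in thirds as D–F#–A–C — a D dominant seventh chord. The bass D is the root, so this is root position: figured 7.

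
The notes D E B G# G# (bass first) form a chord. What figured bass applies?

4/2

The notes D, E, B, G# stack in thirds as E–G#–B–D — an E dominant seventh chord. The bass D is the seventh, so this is third inversion: figured 4/2.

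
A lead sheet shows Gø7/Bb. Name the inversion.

Gø7/Bb means G half-diminished seventh with Bb in the bass. Bb is the third of G half-diminished seventh (G–Bb–Db–F), so this is first inversion.

first inversion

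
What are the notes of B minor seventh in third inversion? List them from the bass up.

Spelling B minor seventh: B–D–F#–A. In third inversion the seventh is bass, giving A, B, D, F# from the bottom.

A, B, D, F#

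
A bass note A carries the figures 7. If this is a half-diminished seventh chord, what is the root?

A

The figures 7 mean the root of the chord is in the bass. If A is the root of a half-diminished seventh chord, the root is A (chord tones A–C–Eb–G).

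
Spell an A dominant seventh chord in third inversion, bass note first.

A dominant seventh is A–C#–E–G. Third inversion puts the seventh (G) in the bass, with the remaining tones above: G, A, C#, E.

G, A, C#, E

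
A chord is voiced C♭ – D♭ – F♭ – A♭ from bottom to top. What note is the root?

Db

Reordering Cb, Db, Fb, Ab into stacked thirds gives Db–Fb–Ab–Cb; the bottom of that stack, Db, is the root.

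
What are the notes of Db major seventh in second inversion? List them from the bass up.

The chord tones are Db–F–Ab–C. With the fifth (Ab) lowest for second inversion: Ab, C, Db, F.

Ab, C, Db, F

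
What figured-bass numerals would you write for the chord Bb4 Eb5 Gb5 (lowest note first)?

The notes Bb, Eb, Gb stack in thirds as Eb–Gb–Bb — an Eb minor triad. The bass Bb is the fifth, so this is second inversion: figured 6/4.

6/4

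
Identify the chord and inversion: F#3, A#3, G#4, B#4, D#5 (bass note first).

G# dominant ninth, third inversion

The distinct note names are F#, A#, G#, B#, D#. Stacked in thirds they read G#–B#–D#–F#–A#, which is a dominant ninth chord on G#.
With the seventh (F#) in the bass, the chord is in third inversion.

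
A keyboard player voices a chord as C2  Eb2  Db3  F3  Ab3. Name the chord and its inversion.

The distinct note names are C, Eb, Db, F, Ab. Stacked in thirds they read Db–F–Ab–C–Eb, which is a major ninth chord on Db.
The lowest note is C, the seventh of the chord, so this is third inversion.

Db major ninth, third inversion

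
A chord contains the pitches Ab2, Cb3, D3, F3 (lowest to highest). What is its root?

D

Reordering Ab, Cb, D, F into stacked thirds gives D–F–Ab–Cb; the bottom of that stack, D, is the root.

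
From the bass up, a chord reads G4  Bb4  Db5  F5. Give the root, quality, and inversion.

G half-diminished seventh, root position

The distinct note names are G, Bb, Db, F. Stacked in thirds they read G–Bb–Db–F, which is a half-diminished seventh chord on G.
The lowest note is G, the root of the chord, so this is root position (figured bass 7).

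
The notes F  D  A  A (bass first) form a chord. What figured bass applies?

The notes F, D, A stack in thirds as D–F–A — a D minor triad. The bass F is the third, so this is first inversion: figured 6.

6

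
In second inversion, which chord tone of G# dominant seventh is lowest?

In second inversion the fifth is lowest. For G# dominant seventh (G#–B#–D#–F#) that is D#.

D#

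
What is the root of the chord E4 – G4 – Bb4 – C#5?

The distinct letter names are E, G, Bb, C#. Arranged as a stack of thirds they read C#–E–G–Bb, so C# is the root (a C# diminished seventh chord).

C#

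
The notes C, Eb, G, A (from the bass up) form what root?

A

Reordering C, Eb, G, A into stacked thirds gives A–C–Eb–G; the bottom of that stack, A, is the root.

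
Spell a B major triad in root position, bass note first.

B, D#, F#

The chord tones are B–D#–F#. With the root (B) lowest for root position: B, D#, F#.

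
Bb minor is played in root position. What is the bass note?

The root of Bb minor (Bb–Db–F) is Bb; that is the bass in root position.

Bb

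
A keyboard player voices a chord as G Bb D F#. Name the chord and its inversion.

G minor-major seventh, root position

Reducing to letter names: G, Bb, D, F#. These stack in thirds as G–Bb–D–F# — a G minor-major seventh chord.
The lowest note is G, the root of the chord, so this is root position (figured bass 7).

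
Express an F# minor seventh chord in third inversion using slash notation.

F#m7/E

Third inversion of F# minor seventh has the seventh (E) in the bass. As a slash chord: F#m7/E.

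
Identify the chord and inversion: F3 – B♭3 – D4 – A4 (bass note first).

Bb major seventh, second inversion

The pitch classes F, Bb, D, A arrange in thirds as Bb–D–F–A: a Bb major seventh chord.
The lowest note is F, the fifth of the chord, so this is second inversion (figured bass 4/3).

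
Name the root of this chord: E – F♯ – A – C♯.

Reordering E, F#, A, C# into stacked thirds gives F#–A–C#–E; the bottom of that stack, F#, is the root.

F#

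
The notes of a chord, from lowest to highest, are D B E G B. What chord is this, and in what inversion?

The pitch classes D, B, E, G arrange in thirds as E–G–B–D: an E minor seventh chord.
D is the seventh of E minor seventh; seventh in the bass means third inversion (figured bass 4/2).

E minor seventh, third inversion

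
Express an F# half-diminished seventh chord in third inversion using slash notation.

F#ø7/E

Third inversion of F# half-diminished seventh has the seventh (E) in the bass. As a slash chord: F#ø7/E.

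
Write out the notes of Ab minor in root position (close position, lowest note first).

The chord tones are Ab–Cb–Eb. With the root (Ab) lowest for root position: Ab, Cb, Eb.

Ab, Cb, Eb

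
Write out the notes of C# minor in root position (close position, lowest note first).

The chord tones are C#–E–G#. With the root (C#) lowest for root position: C#, E, G#.

C#, E, G#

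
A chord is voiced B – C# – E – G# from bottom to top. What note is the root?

C#

B, C#, E, G# are the tones of a C# minor seventh chord (C#–E–G#–B), making C# the root.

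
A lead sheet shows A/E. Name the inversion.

A/E means A major with E in the bass. E is the fifth of A major (A–C#–E), so this is second inversion.

second inversion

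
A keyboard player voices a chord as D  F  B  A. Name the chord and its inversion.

B half-diminished seventh, first inversion

The pitch classes D, F, B, A arrange in thirds as B–D–F–A: a B half-diminished seventh chord.
With the third (D) in the bass, the chord is in first inversion (figured bass 6/5).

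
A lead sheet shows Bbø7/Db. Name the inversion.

Bbø7/Db means Bb half-diminished seventh with Db in the bass. Db is the third of Bb half-diminished seventh (Bb–Db–Fb–Ab), so this is first inversion.

first inversion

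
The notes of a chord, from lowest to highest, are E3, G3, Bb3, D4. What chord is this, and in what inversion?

The distinct note names are E, G, Bb, D. Stacked in thirds they read E–G–Bb–D, which is a half-diminished seventh chord on E.
The lowest note is E, the root of the chord, so this is root position (figured bass 7).

E half-diminished seventh, root position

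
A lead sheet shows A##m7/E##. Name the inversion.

second inversion

A##m7/E## means A## minor seventh with E## in the bass. E## is the fifth of A## minor seventh (A##–C##–E##–G##), so this is second inversion.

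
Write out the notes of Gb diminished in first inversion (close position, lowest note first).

Gb diminished is Gb–Bbb–Dbb. First inversion puts the third (Bbb) in the bass, with the remaining tones above: Bbb, Dbb, Gb.

Bbb, Dbb, Gb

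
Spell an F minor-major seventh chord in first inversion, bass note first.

Ab, C, E, F

F minor-major seventh is F–Ab–C–E. First inversion puts the third (Ab) in the bass, with the remaining tones above: Ab, C, E, F.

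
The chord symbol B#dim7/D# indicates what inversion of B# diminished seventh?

B#dim7/D# means B# diminished seventh with D# in the bass. D# is the third of B# diminished seventh (B#–D#–F#–A), so this is first inversion.

first inversion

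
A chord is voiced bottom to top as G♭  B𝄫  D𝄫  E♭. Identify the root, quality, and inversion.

Eb diminished seventh, first inversion

The distinct note names are Gb, Bbb, Dbb, Eb. Stacked in thirds they read Eb–Gb–Bbb–Dbb, which is a diminished seventh chord on Eb.
With the third (Gb) in the bass, the chord is in first inversion (figured bass 6/5).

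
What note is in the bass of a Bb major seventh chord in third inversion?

The seventh of Bb major seventh (Bb–D–F–A) is A; that is the bass in third inversion.

A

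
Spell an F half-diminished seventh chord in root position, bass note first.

F, Ab, Cb, Eb

F half-diminished seventh is F–Ab–Cb–Eb. Root position puts the root (F) in the bass, with the remaining tones above: F, Ab, Cb, Eb.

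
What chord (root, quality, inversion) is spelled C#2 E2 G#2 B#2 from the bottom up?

Reducing to letter names: C#, E, G#, B#. These stack in thirds as C#–E–G#–B# — a C# minor-major seventh chord.
The lowest note is C#, the root of the chord, so this is root position (figured bass 7).

C# minor-major seventh, root position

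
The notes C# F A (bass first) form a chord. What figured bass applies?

6/4

The notes C#, F, A stack in thirds as F–A–C# — an F augmented triad. The bass C# is the fifth, so this is second inversion: figured 6/4.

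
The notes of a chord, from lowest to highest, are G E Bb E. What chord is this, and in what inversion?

E diminished, first inversion

The distinct note names are G, E, Bb. Stacked in thirds they read E–G–Bb, which is a diminished triad on E.
With the third (G) in the bass, the chord is in first inversion (figured bass 6).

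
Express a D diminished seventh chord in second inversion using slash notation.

Ddim7/Ab

Second inversion of D diminished seventh has the fifth (Ab) in the bass. As a slash chord: Ddim7/Ab.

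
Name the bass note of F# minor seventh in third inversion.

The seventh of F# minor seventh (F#–A–C#–E) is E; that is the bass in third inversion.

E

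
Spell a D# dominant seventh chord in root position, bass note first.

The chord tones are D#–F##–A#–C#. With the root (D#) lowest for root position: D#, F##, A#, C#.

D#, F##, A#, C#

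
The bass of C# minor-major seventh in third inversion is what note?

In third inversion the seventh is lowest. For C# minor-major seventh (C#–E–G#–B#) that is B#.

B#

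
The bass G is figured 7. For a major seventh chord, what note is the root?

The figures 7 mean the root of the chord is in the bass. If G is the root of a major seventh chord, the root is G (chord tones G–B–D–F#).

G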